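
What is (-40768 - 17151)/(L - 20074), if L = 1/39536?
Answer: 134699152/46685039 ≈ 2.8853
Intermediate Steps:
L = 1/39536 ≈ 2.5293e-5
(-40768 - 17151)/(L - 20074) = (-40768 - 17151)/(1/39536 - 20074) = -57919/(-793645663/39536) = -57919*(-39536/793645663) = 134699152/46685039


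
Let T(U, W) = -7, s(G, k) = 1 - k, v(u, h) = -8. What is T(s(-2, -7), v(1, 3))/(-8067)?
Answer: 7/8067 ≈ 0.00086773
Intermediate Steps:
T(s(-2, -7), v(1, 3))/(-8067) = -7/(-8067) = -7*(-1/8067) = 7/8067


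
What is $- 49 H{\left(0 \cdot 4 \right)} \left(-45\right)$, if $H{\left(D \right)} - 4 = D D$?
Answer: $8820$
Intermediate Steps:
$H{\left(D \right)} = 4 + D^{2}$ ($H{\left(D \right)} = 4 + D D = 4 + D^{2}$)
$- 49 H{\left(0 \cdot 4 \right)} \left(-45\right) = - 49 \left(4 + \left(0 \cdot 4\right)^{2}\right) \left(-45\right) = - 49 \left(4 + 0^{2}\right) \left(-45\right) = - 49 \left(4 + 0\right) \left(-45\right) = \left(-49\right) 4 \left(-45\right) = \left(-196\right) \left(-45\right) = 8820$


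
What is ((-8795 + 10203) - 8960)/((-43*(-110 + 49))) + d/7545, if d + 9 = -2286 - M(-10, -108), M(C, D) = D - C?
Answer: -62742571/19790535 ≈ -3.1703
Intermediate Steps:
d = -2197 (d = -9 + (-2286 - (-108 - 1*(-10))) = -9 + (-2286 - (-108 + 10)) = -9 + (-2286 - 1*(-98)) = -9 + (-2286 + 98) = -9 - 2188 = -2197)
((-8795 + 10203) - 8960)/((-43*(-110 + 49))) + d/7545 = ((-8795 + 10203) - 8960)/((-43*(-110 + 49))) - 2197/7545 = (1408 - 8960)/((-43*(-61))) - 2197*1/7545 = -7552/2623 - 2197/7545 = -62742571/19790535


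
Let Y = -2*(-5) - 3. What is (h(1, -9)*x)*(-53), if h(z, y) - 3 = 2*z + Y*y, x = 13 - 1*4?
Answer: 27666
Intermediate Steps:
x = 9 (x = 13 - 4 = 9)
Y = 7 (Y = 10 - 3 = 7)
h(z, y) = 3 + 2*z + 7*y (h(z, y) = 3 + (2*z + 7*y) = 3 + 2*z + 7*y)
(h(1, -9)*x)*(-53) = ((3 + 2*1 + 7*(-9))*9)*(-53) = ((3 + 2 - 63)*9)*(-53) = -58*9*(-53) = -522*(-53) = 27666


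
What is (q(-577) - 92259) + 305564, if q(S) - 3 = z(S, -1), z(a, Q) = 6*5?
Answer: 213338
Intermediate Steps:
z(a, Q) = 30
q(S) = 33 (q(S) = 3 + 30 = 33)
(q(-577) - 92259) + 305564 = (33 - 92259) + 305564 = -92226 + 305564 = 213338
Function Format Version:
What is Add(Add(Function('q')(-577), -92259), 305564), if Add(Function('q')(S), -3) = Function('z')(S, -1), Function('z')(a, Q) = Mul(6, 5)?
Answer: 213338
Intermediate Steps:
Function('z')(a, Q) = 30
Function('q')(S) = 33 (Function('q')(S) = Add(3, 30) = 33)
Add(Add(Function('q')(-577), -92259), 305564) = Add(Add(33, -92259), 305564) = Add(-92226, 305564) = 213338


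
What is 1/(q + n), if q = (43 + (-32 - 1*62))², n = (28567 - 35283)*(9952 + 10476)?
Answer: -1/137191847 ≈ -7.2891e-9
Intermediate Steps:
n = -137194448 (n = -6716*20428 = -137194448)
q = 2601 (q = (43 + (-32 - 62))² = (43 - 94)² = (-51)² = 2601)
1/(q + n) = 1/(2601 - 137194448) = 1/(-137191847) = -1/137191847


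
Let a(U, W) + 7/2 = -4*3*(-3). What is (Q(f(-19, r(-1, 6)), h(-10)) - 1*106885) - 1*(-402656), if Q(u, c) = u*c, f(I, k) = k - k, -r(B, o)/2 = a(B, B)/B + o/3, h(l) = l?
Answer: 295771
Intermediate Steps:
a(U, W) = 65/2 (a(U, W) = -7/2 - 4*3*(-3) = -7/2 - 12*(-3) = -7/2 + 36 = 65/2)
r(B, o) = -65/B - 2*o/3 (r(B, o) = -2*(65/(2*B) + o/3) = -2*(o/3 + 65/(2*B)) = -65/B - 2*o/3)
f(I, k) = 0
Q(u, c) = c*u
(Q(f(-19, r(-1, 6)), h(-10)) - 1*106885) - 1*(-402656) = (-10*0 - 1*106885) - 1*(-402656) = (0 - 106885) + 402656 = -106885 + 402656 = 295771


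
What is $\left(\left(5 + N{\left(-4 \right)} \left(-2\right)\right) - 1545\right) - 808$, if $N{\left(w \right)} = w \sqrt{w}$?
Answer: $-2348 + 16 i \approx -2348.0 + 16.0 i$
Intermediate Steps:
$N{\left(w \right)} = w^{\frac{3}{2}}$
$\left(\left(5 + N{\left(-4 \right)} \left(-2\right)\right) - 1545\right) - 808 = \left(\left(5 + \left(-4\right)^{\frac{3}{2}} \left(-2\right)\right) - 1545\right) - 808 = \left(\left(5 + - 8 i \left(-2\right)\right) - 1545\right) - 808 = \left(\left(5 + 16 i\right) - 1545\right) - 808 = \left(-1540 + 16 i\right) - 808 = -2348 + 16 i$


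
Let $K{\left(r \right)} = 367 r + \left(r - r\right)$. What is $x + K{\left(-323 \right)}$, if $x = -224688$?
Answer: $-343229$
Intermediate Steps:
$K{\left(r \right)} = 367 r$ ($K{\left(r \right)} = 367 r + 0 = 367 r$)
$x + K{\left(-323 \right)} = -224688 + 367 \left(-323\right) = -224688 - 118541 = -343229$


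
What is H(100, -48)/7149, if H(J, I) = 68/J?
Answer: 17/178725 ≈ 9.5118e-5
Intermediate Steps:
H(100, -48)/7149 = (68/100)/7149 = (68*(1/100))*(1/7149) = (17/25)*(1/7149) = 17/178725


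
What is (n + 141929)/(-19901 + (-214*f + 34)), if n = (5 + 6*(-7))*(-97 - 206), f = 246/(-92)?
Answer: -176111/22189 ≈ -7.9369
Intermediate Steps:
f = -123/46 (f = 246*(-1/92) = -123/46 ≈ -2.6739)
n = 11211 (n = (5 - 42)*(-303) = -37*(-303) = 11211)
(n + 141929)/(-19901 + (-214*f + 34)) = (11211 + 141929)/(-19901 + (-214*(-123/46) + 34)) = 153140/(-19901 + (13161/23 + 34)) = 153140/(-19901 + 13943/23) = 153140/(-443780/23) = 153140*(-23/443780) = -176111/22189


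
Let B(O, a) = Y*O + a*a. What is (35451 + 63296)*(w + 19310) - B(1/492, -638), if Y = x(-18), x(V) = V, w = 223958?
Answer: 1969769408467/82 ≈ 2.4022e+10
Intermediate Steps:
Y = -18
B(O, a) = a² - 18*O (B(O, a) = -18*O + a*a = -18*O + a² = a² - 18*O)
(35451 + 63296)*(w + 19310) - B(1/492, -638) = (35451 + 63296)*(223958 + 19310) - ((-638)² - 18/492) = 98747*243268 - (407044 - 18*1/492) = 24021985196 - (407044 - 3/82) = 24021985196 - 1*33377605/82 = 24021985196 - 33377605/82 = 1969769408467/82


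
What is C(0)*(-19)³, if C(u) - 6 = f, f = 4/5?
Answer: -233206/5 ≈ -46641.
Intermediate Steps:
f = ⅘ (f = 4*(⅕) = ⅘ ≈ 0.80000)
C(u) = 34/5 (C(u) = 6 + ⅘ = 34/5)
C(0)*(-19)³ = (34/5)*(-19)³ = (34/5)*(-6859) = -233206/5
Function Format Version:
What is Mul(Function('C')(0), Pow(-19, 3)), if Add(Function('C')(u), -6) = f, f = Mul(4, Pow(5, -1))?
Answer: Rational(-233206, 5) ≈ -46641.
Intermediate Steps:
f = Rational(4, 5) (f = Mul(4, Rational(1, 5)) = Rational(4, 5) ≈ 0.80000)
Function('C')(u) = Rational(34, 5) (Function('C')(u) = Add(6, Rational(4, 5)) = Rational(34, 5))
Mul(Function('C')(0), Pow(-19, 3)) = Mul(Rational(34, 5), Pow(-19, 3)) = Mul(Rational(34, 5), -6859) = Rational(-233206, 5)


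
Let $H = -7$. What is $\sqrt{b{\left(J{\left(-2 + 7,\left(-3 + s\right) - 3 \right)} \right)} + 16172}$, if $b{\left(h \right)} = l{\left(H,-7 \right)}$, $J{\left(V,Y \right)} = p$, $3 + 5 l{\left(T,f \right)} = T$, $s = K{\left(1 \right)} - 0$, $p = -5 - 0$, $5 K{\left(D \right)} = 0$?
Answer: $7 \sqrt{330} \approx 127.16$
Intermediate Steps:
$K{\left(D \right)} = 0$ ($K{\left(D \right)} = \frac{1}{5} \cdot 0 = 0$)
$p = -5$ ($p = -5 + 0 = -5$)
$s = 0$ ($s = 0 - 0 = 0 + 0 = 0$)
$l{\left(T,f \right)} = - \frac{3}{5} + \frac{T}{5}$
$J{\left(V,Y \right)} = -5$
$b{\left(h \right)} = -2$ ($b{\left(h \right)} = - \frac{3}{5} + \frac{1}{5} \left(-7\right) = - \frac{3}{5} - \frac{7}{5} = -2$)
$\sqrt{b{\left(J{\left(-2 + 7,\left(-3 + s\right) - 3 \right)} \right)} + 16172} = \sqrt{-2 + 16172} = \sqrt{16170} = 7 \sqrt{330}$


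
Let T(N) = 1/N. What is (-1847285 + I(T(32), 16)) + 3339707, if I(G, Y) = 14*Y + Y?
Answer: 1492662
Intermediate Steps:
I(G, Y) = 15*Y
(-1847285 + I(T(32), 16)) + 3339707 = (-1847285 + 15*16) + 3339707 = (-1847285 + 240) + 3339707 = -1847045 + 3339707 = 1492662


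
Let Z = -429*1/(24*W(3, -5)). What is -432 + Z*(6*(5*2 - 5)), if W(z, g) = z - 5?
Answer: -1311/8 ≈ -163.88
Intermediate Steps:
W(z, g) = -5 + z
Z = 143/16 (Z = -429*1/(24*(-5 + 3)) = -429/((6*(-2))*4) = -429/((-12*4)) = -429/(-48) = -429*(-1/48) = 143/16 ≈ 8.9375)
-432 + Z*(6*(5*2 - 5)) = -432 + 143*(6*(5*2 - 5))/16 = -432 + 143*(6*(10 - 5))/16 = -432 + 143*(6*5)/16 = -432 + (143/16)*30 = -432 + 2145/8 = -1311/8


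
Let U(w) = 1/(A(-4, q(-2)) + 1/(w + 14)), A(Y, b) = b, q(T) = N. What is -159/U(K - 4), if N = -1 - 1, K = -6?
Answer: 1113/4 ≈ 278.25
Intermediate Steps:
N = -2
q(T) = -2
U(w) = 1/(-2 + 1/(14 + w)) (U(w) = 1/(-2 + 1/(w + 14)) = 1/(-2 + 1/(14 + w)))
-159/U(K - 4) = -159*(-27 - 2*(-6 - 4))/(14 + (-6 - 4)) = -159*(-27 - 2*(-10))/(14 - 10) = -159/(4/(-27 + 20)) = -159/(4/(-7)) = -159/((-⅐*4)) = -159/(-4/7) = -159*(-7/4) = 1113/4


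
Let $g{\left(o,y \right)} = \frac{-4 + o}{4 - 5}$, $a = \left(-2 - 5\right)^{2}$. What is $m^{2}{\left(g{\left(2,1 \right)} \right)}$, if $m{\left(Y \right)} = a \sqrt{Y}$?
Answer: $4802$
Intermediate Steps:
$a = 49$ ($a = \left(-7\right)^{2} = 49$)
$g{\left(o,y \right)} = 4 - o$ ($g{\left(o,y \right)} = \frac{-4 + o}{-1} = \left(-4 + o\right) \left(-1\right) = 4 - o$)
$m{\left(Y \right)} = 49 \sqrt{Y}$
$m^{2}{\left(g{\left(2,1 \right)} \right)} = \left(49 \sqrt{4 - 2}\right)^{2} = \left(49 \sqrt{2}\right)^{2} = 4802$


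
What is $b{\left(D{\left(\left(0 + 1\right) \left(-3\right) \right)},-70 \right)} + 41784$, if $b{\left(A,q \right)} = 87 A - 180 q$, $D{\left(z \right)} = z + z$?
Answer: $53862$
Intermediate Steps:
$D{\left(z \right)} = 2 z$
$b{\left(A,q \right)} = - 180 q + 87 A$
$b{\left(D{\left(\left(0 + 1\right) \left(-3\right) \right)},-70 \right)} + 41784 = \left(\left(-180\right) \left(-70\right) + 87 \cdot 2 \left(0 + 1\right) \left(-3\right)\right) + 41784 = \left(12600 + 87 \cdot 2 \cdot 1 \left(-3\right)\right) + 41784 = \left(12600 + 87 \cdot 2 \left(-3\right)\right) + 41784 = \left(12600 + 87 \left(-6\right)\right) + 41784 = \left(12600 - 522\right) + 41784 = 12078 + 41784 = 53862$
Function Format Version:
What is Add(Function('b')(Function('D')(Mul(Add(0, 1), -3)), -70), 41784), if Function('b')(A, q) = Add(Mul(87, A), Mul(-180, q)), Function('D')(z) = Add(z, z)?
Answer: 53862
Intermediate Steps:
Function('D')(z) = Mul(2, z)
Function('b')(A, q) = Add(Mul(-180, q), Mul(87, A))
Add(Function('b')(Function('D')(Mul(Add(0, 1), -3)), -70), 41784) = Add(Add(Mul(-180, -70), Mul(87, Mul(2, Mul(Add(0, 1), -3)))), 41784) = Add(Add(12600, Mul(87, Mul(2, Mul(1, -3)))), 41784) = Add(Add(12600, Mul(87, Mul(2, -3))), 41784) = Add(Add(12600, Mul(87, -6)), 41784) = Add(Add(12600, -522), 41784) = Add(12078, 41784) = 53862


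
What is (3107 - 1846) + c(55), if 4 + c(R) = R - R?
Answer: 1257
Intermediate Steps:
c(R) = -4 (c(R) = -4 + (R - R) = -4 + 0 = -4)
(3107 - 1846) + c(55) = (3107 - 1846) - 4 = 1261 - 4 = 1257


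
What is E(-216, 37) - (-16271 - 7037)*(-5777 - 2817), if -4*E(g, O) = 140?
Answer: -200308987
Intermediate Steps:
E(g, O) = -35 (E(g, O) = -¼*140 = -35)
E(-216, 37) - (-16271 - 7037)*(-5777 - 2817) = -35 - (-16271 - 7037)*(-5777 - 2817) = -35 - (-23308)*(-8594) = -35 - 1*200308952 = -35 - 200308952 = -200308987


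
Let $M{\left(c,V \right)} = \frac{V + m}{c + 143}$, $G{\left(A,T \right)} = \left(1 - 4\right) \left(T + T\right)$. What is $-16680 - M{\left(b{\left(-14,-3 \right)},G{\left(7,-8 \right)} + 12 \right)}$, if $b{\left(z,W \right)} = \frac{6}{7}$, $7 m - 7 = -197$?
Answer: $- \frac{16796990}{1007} \approx -16680.0$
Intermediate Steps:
$m = - \frac{190}{7}$ ($m = 1 + \frac{1}{7} \left(-197\right) = 1 - \frac{197}{7} = - \frac{190}{7} \approx -27.143$)
$b{\left(z,W \right)} = \frac{6}{7}$ ($b{\left(z,W \right)} = 6 \cdot \frac{1}{7} = \frac{6}{7}$)
$G{\left(A,T \right)} = - 6 T$ ($G{\left(A,T \right)} = - 3 \cdot 2 T = - 6 T$)
$M{\left(c,V \right)} = \frac{- \frac{190}{7} + V}{143 + c}$ ($M{\left(c,V \right)} = \frac{V - \frac{190}{7}}{c + 143} = \frac{- \frac{190}{7} + V}{143 + c}$)
$-16680 - M{\left(b{\left(-14,-3 \right)},G{\left(7,-8 \right)} + 12 \right)} = -16680 - \frac{- \frac{190}{7} + \left(\left(-6\right) \left(-8\right) + 12\right)}{143 + \frac{6}{7}} = -16680 - \frac{- \frac{190}{7} + \left(48 + 12\right)}{\frac{1007}{7}} = -16680 - \frac{7 \left(- \frac{190}{7} + 60\right)}{1007} = -16680 - \frac{7}{1007} \cdot \frac{230}{7} = -16680 - \frac{230}{1007} = - \frac{16796990}{1007}$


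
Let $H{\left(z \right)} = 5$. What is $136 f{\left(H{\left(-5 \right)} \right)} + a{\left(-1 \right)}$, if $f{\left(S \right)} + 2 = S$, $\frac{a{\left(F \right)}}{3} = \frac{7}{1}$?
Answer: $429$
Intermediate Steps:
$a{\left(F \right)} = 21$ ($a{\left(F \right)} = 3 \cdot \frac{7}{1} = 3 \cdot 7 \cdot 1 = 3 \cdot 7 = 21$)
$f{\left(S \right)} = -2 + S$
$136 f{\left(H{\left(-5 \right)} \right)} + a{\left(-1 \right)} = 136 \left(-2 + 5\right) + 21 = 136 \cdot 3 + 21 = 408 + 21 = 429$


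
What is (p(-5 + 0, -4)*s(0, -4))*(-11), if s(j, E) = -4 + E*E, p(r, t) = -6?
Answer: 792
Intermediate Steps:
s(j, E) = -4 + E**2
(p(-5 + 0, -4)*s(0, -4))*(-11) = -6*(-4 + (-4)**2)*(-11) = -6*(-4 + 16)*(-11) = -6*12*(-11) = -72*(-11) = 792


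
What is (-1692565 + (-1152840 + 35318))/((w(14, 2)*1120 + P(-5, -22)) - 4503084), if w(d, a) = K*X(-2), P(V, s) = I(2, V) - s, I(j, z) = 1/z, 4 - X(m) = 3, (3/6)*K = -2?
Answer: 2007205/3219673 ≈ 0.62342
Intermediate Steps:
K = -4 (K = 2*(-2) = -4)
X(m) = 1 (X(m) = 4 - 1*3 = 4 - 3 = 1)
P(V, s) = 1/V - s
w(d, a) = -4 (w(d, a) = -4*1 = -4)
(-1692565 + (-1152840 + 35318))/((w(14, 2)*1120 + P(-5, -22)) - 4503084) = (-1692565 + (-1152840 + 35318))/((-4*1120 + (1/(-5) - 1*(-22))) - 4503084) = (-1692565 - 1117522)/((-4480 + (-⅕ + 22)) - 4503084) = -2810087/((-4480 + 109/5) - 4503084) = -2810087/(-22291/5 - 4503084) = -2810087/(-22537711/5) = -2810087*(-5/22537711) = 2007205/3219673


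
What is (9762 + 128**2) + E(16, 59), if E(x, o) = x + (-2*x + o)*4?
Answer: 26270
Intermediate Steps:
E(x, o) = -7*x + 4*o (E(x, o) = x + (o - 2*x)*4 = x + (-8*x + 4*o) = -7*x + 4*o)
(9762 + 128**2) + E(16, 59) = (9762 + 128**2) + (-7*16 + 4*59) = (9762 + 16384) + (-112 + 236) = 26146 + 124 = 26270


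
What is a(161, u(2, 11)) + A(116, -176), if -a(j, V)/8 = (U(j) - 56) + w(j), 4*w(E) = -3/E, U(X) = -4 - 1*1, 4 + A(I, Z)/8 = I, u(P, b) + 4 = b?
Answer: 222830/161 ≈ 1384.0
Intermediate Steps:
u(P, b) = -4 + b
A(I, Z) = -32 + 8*I
U(X) = -5 (U(X) = -4 - 1 = -5)
w(E) = -3/(4*E) (w(E) = (-3/E)/4 = -3/(4*E))
a(j, V) = 488 + 6/j (a(j, V) = -8*((-5 - 56) - 3/(4*j)) = -8*(-61 - 3/(4*j)) = 488 + 6/j)
a(161, u(2, 11)) + A(116, -176) = (488 + 6/161) + (-32 + 8*116) = (488 + 6*(1/161)) + (-32 + 928) = (488 + 6/161) + 896 = 78574/161 + 896 = 222830/161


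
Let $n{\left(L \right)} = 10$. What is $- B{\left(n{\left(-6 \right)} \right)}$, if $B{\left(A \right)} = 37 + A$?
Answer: $-47$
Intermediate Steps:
$- B{\left(n{\left(-6 \right)} \right)} = - (37 + 10) = \left(-1\right) 47 = -47$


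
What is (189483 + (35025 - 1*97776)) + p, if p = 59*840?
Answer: 176292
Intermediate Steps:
p = 49560
(189483 + (35025 - 1*97776)) + p = (189483 + (35025 - 1*97776)) + 49560 = (189483 + (35025 - 97776)) + 49560 = (189483 - 62751) + 49560 = 126732 + 49560 = 176292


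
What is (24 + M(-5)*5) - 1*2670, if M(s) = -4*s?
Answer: -2546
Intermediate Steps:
(24 + M(-5)*5) - 1*2670 = (24 - 4*(-5)*5) - 1*2670 = (24 + 20*5) - 2670 = (24 + 100) - 2670 = 124 - 2670 = -2546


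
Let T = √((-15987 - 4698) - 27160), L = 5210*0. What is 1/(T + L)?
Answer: -I*√47845/47845 ≈ -0.0045717*I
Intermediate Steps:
L = 0
T = I*√47845 (T = √(-20685 - 27160) = √(-47845) = I*√47845 ≈ 218.74*I)
1/(T + L) = 1/(I*√47845 + 0) = 1/(I*√47845) = -I*√47845/47845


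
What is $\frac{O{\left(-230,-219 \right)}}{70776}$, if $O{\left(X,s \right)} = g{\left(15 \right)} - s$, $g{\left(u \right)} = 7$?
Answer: $\frac{113}{35388} \approx 0.0031932$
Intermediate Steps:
$O{\left(X,s \right)} = 7 - s$
$\frac{O{\left(-230,-219 \right)}}{70776} = \frac{7 - -219}{70776} = \left(7 + 219\right) \frac{1}{70776} = 226 \cdot \frac{1}{70776} = \frac{113}{35388}$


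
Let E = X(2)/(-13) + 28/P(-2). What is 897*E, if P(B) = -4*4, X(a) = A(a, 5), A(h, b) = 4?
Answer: -7383/4 ≈ -1845.8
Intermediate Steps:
X(a) = 4
P(B) = -16
E = -107/52 (E = 4/(-13) + 28/(-16) = 4*(-1/13) + 28*(-1/16) = -4/13 - 7/4 = -107/52 ≈ -2.0577)
897*E = 897*(-107/52) = -7383/4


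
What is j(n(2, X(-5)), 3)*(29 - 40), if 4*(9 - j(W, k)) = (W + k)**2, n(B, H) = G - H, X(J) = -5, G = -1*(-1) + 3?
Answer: 297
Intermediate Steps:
G = 4 (G = 1 + 3 = 4)
n(B, H) = 4 - H
j(W, k) = 9 - (W + k)**2/4
j(n(2, X(-5)), 3)*(29 - 40) = (9 - ((4 - 1*(-5)) + 3)**2/4)*(29 - 40) = (9 - ((4 + 5) + 3)**2/4)*(-11) = (9 - (9 + 3)**2/4)*(-11) = (9 - 1/4*12**2)*(-11) = (9 - 1/4*144)*(-11) = (9 - 36)*(-11) = -27*(-11) = 297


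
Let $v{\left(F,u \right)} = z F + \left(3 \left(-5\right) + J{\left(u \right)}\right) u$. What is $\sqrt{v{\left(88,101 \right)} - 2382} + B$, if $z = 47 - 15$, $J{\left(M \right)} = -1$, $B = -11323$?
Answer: $-11323 + i \sqrt{1182} \approx -11323.0 + 34.38 i$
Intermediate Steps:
$z = 32$
$v{\left(F,u \right)} = - 16 u + 32 F$ ($v{\left(F,u \right)} = 32 F + \left(3 \left(-5\right) - 1\right) u = 32 F + \left(-15 - 1\right) u = 32 F - 16 u = - 16 u + 32 F$)
$\sqrt{v{\left(88,101 \right)} - 2382} + B = \sqrt{\left(\left(-16\right) 101 + 32 \cdot 88\right) - 2382} - 11323 = \sqrt{\left(-1616 + 2816\right) - 2382} - 11323 = \sqrt{1200 - 2382} - 11323 = \sqrt{-1182} - 11323 = i \sqrt{1182} - 11323 = -11323 + i \sqrt{1182}$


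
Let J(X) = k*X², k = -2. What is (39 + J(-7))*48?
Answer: -2832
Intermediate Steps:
J(X) = -2*X²
(39 + J(-7))*48 = (39 - 2*(-7)²)*48 = (39 - 2*49)*48 = (39 - 98)*48 = -59*48 = -2832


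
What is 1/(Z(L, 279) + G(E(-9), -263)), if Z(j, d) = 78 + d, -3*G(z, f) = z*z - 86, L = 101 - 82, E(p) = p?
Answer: 3/1076 ≈ 0.0027881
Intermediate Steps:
L = 19
G(z, f) = 86/3 - z²/3 (G(z, f) = -(z*z - 86)/3 = -(z² - 86)/3 = -(-86 + z²)/3 = 86/3 - z²/3)
1/(Z(L, 279) + G(E(-9), -263)) = 1/((78 + 279) + (86/3 - ⅓*(-9)²)) = 1/(357 + (86/3 - ⅓*81)) = 1/(357 + (86/3 - 27)) = 1/(357 + 5/3) = 1/(1076/3) = 3/1076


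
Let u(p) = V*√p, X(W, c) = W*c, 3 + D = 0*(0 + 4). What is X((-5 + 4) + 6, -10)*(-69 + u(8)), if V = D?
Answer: 3450 + 300*√2 ≈ 3874.3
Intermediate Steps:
D = -3 (D = -3 + 0*(0 + 4) = -3 + 0*4 = -3 + 0 = -3)
V = -3
u(p) = -3*√p
X((-5 + 4) + 6, -10)*(-69 + u(8)) = (((-5 + 4) + 6)*(-10))*(-69 - 6*√2) = ((-1 + 6)*(-10))*(-69 - 6*√2) = (5*(-10))*(-69 - 6*√2) = -50*(-69 - 6*√2) = 3450 + 300*√2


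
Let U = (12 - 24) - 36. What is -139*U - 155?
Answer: 6517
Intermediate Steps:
U = -48 (U = -12 - 36 = -48)
-139*U - 155 = -139*(-48) - 155 = 6672 - 155 = 6517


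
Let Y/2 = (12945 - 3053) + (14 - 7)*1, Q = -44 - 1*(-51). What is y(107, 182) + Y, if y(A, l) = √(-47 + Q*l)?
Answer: 19798 + √1227 ≈ 19833.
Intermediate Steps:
Q = 7 (Q = -44 + 51 = 7)
y(A, l) = √(-47 + 7*l)
Y = 19798 (Y = 2*((12945 - 3053) + (14 - 7)*1) = 2*(9892 + 7*1) = 2*(9892 + 7) = 2*9899 = 19798)
y(107, 182) + Y = √(-47 + 7*182) + 19798 = √(-47 + 1274) + 19798 = √1227 + 19798 = 19798 + √1227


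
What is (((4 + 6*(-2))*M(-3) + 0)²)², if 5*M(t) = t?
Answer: 331776/625 ≈ 530.84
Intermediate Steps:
M(t) = t/5
(((4 + 6*(-2))*M(-3) + 0)²)² = (((4 + 6*(-2))*((⅕)*(-3)) + 0)²)² = (((4 - 12)*(-⅗) + 0)²)² = ((-8*(-⅗) + 0)²)² = ((24/5 + 0)²)² = ((24/5)²)² = (576/25)² = 331776/625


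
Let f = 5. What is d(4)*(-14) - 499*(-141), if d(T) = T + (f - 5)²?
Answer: 70303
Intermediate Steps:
d(T) = T (d(T) = T + (5 - 5)² = T + 0² = T + 0 = T)
d(4)*(-14) - 499*(-141) = 4*(-14) - 499*(-141) = -56 + 70359 = 70303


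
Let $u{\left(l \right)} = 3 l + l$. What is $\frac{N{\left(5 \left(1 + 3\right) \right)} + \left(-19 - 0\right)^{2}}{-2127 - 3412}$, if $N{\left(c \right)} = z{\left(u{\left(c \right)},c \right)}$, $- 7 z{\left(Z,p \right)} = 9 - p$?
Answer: $- \frac{2538}{38773} \approx -0.065458$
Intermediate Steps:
$u{\left(l \right)} = 4 l$
$z{\left(Z,p \right)} = - \frac{9}{7} + \frac{p}{7}$ ($z{\left(Z,p \right)} = - \frac{9 - p}{7} = - \frac{9}{7} + \frac{p}{7}$)
$N{\left(c \right)} = - \frac{9}{7} + \frac{c}{7}$
$\frac{N{\left(5 \left(1 + 3\right) \right)} + \left(-19 - 0\right)^{2}}{-2127 - 3412} = \frac{\left(- \frac{9}{7} + \frac{5 \left(1 + 3\right)}{7}\right) + \left(-19 - 0\right)^{2}}{-2127 - 3412} = \frac{\left(- \frac{9}{7} + \frac{5 \cdot 4}{7}\right) + \left(-19 + \left(-9 + 9\right)\right)^{2}}{-5539} = \left(\left(- \frac{9}{7} + \frac{1}{7} \cdot 20\right) + \left(-19 + 0\right)^{2}\right) \left(- \frac{1}{5539}\right) = \left(\left(- \frac{9}{7} + \frac{20}{7}\right) + \left(-19\right)^{2}\right) \left(- \frac{1}{5539}\right) = \left(\frac{11}{7} + 361\right) \left(- \frac{1}{5539}\right) = \frac{2538}{7} \left(- \frac{1}{5539}\right) = - \frac{2538}{38773}$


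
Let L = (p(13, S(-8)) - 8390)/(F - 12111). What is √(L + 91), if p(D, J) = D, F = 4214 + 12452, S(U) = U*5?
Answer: 4*√115619565/4555 ≈ 9.4425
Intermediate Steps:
S(U) = 5*U
F = 16666
L = -8377/4555 (L = (13 - 8390)/(16666 - 12111) = -8377/4555 ≈ -1.8391)
√(L + 91) = √(-8377/4555 + 91) = √(406128/4555) = 4*√115619565/4555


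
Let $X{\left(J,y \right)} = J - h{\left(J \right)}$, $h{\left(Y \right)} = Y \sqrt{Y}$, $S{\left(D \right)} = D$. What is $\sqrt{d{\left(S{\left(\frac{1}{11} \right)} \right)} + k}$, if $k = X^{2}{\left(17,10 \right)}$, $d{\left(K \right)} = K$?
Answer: $\frac{\sqrt{629453 - 69938 \sqrt{17}}}{11} \approx 53.094$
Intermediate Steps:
$h{\left(Y \right)} = Y^{\frac{3}{2}}$
$X{\left(J,y \right)} = J - J^{\frac{3}{2}}$
$k = \left(17 - 17 \sqrt{17}\right)^{2}$ ($k = \left(17 - 17^{\frac{3}{2}}\right)^{2} = \left(17 - 17 \sqrt{17}\right)^{2} \approx 2818.8$)
$\sqrt{d{\left(S{\left(\frac{1}{11} \right)} \right)} + k} = \sqrt{\frac{1}{11} + \left(5202 - 578 \sqrt{17}\right)} = \sqrt{\frac{57223}{11} - 578 \sqrt{17}}$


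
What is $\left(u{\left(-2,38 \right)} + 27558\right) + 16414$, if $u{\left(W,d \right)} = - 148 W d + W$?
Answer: $55218$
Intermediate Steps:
$u{\left(W,d \right)} = W - 148 W d$ ($u{\left(W,d \right)} = - 148 W d + W = W - 148 W d$)
$\left(u{\left(-2,38 \right)} + 27558\right) + 16414 = \left(- 2 \left(1 - 5624\right) + 27558\right) + 16414 = \left(\left(-2\right) \left(-5623\right) + 27558\right) + 16414 = \left(11246 + 27558\right) + 16414 = 38804 + 16414 = 55218$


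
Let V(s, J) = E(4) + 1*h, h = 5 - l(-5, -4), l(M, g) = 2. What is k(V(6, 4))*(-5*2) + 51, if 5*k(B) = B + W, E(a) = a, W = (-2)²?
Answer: 29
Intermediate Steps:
W = 4
h = 3 (h = 5 - 1*2 = 5 - 2 = 3)
V(s, J) = 7 (V(s, J) = 4 + 1*3 = 4 + 3 = 7)
k(B) = ⅘ + B/5 (k(B) = (B + 4)/5 = (4 + B)/5 = ⅘ + B/5)
k(V(6, 4))*(-5*2) + 51 = (⅘ + (⅕)*7)*(-5*2) + 51 = (⅘ + 7/5)*(-10) + 51 = (11/5)*(-10) + 51 = -22 + 51 = 29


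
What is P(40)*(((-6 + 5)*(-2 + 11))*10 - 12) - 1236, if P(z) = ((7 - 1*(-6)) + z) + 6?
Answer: -7254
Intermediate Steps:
P(z) = 19 + z (P(z) = ((7 + 6) + z) + 6 = (13 + z) + 6 = 19 + z)
P(40)*(((-6 + 5)*(-2 + 11))*10 - 12) - 1236 = (19 + 40)*(((-6 + 5)*(-2 + 11))*10 - 12) - 1236 = 59*(-1*9*10 - 12) - 1236 = 59*(-9*10 - 12) - 1236 = 59*(-90 - 12) - 1236 = 59*(-102) - 1236 = -6018 - 1236 = -7254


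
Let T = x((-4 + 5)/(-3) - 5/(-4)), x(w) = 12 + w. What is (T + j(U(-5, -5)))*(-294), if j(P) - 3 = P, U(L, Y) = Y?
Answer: -6419/2 ≈ -3209.5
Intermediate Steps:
j(P) = 3 + P
T = 155/12 (T = 12 + ((-4 + 5)/(-3) - 5/(-4)) = 12 + (1*(-⅓) - 5*(-¼)) = 12 + (-⅓ + 5/4) = 12 + 11/12 = 155/12 ≈ 12.917)
(T + j(U(-5, -5)))*(-294) = (155/12 + (3 - 5))*(-294) = (155/12 - 2)*(-294) = (131/12)*(-294) = -6419/2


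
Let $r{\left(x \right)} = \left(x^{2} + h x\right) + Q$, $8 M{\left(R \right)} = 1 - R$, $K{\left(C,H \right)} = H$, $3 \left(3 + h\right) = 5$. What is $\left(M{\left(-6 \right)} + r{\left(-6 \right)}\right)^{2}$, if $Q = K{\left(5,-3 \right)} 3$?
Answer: $\frac{82369}{64} \approx 1287.0$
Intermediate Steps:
$h = - \frac{4}{3}$ ($h = -3 + \frac{1}{3} \cdot 5 = -3 + \frac{5}{3} = - \frac{4}{3} \approx -1.3333$)
$Q = -9$ ($Q = \left(-3\right) 3 = -9$)
$M{\left(R \right)} = \frac{1}{8} - \frac{R}{8}$ ($M{\left(R \right)} = \frac{1 - R}{8} = \frac{1}{8} - \frac{R}{8}$)
$r{\left(x \right)} = -9 + x^{2} - \frac{4 x}{3}$ ($r{\left(x \right)} = \left(x^{2} - \frac{4 x}{3}\right) - 9 = -9 + x^{2} - \frac{4 x}{3}$)
$\left(M{\left(-6 \right)} + r{\left(-6 \right)}\right)^{2} = \left(\left(\frac{1}{8} - - \frac{3}{4}\right) - \left(1 - 36\right)\right)^{2} = \left(\left(\frac{1}{8} + \frac{3}{4}\right) + \left(-9 + 36 + 8\right)\right)^{2} = \left(\frac{7}{8} + 35\right)^{2} = \left(\frac{287}{8}\right)^{2} = \frac{82369}{64}$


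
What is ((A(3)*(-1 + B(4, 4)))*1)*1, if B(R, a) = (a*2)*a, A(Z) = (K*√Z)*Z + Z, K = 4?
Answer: 93 + 372*√3 ≈ 737.32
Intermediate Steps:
A(Z) = Z + 4*Z^(3/2) (A(Z) = (4*√Z)*Z + Z = 4*Z^(3/2) + Z = Z + 4*Z^(3/2))
B(R, a) = 2*a² (B(R, a) = (2*a)*a = 2*a²)
((A(3)*(-1 + B(4, 4)))*1)*1 = (((3 + 4*3^(3/2))*(-1 + 2*4²))*1)*1 = (((3 + 4*(3*√3))*(-1 + 2*16))*1)*1 = (((3 + 12*√3)*(-1 + 32))*1)*1 = (((3 + 12*√3)*31)*1)*1 = ((93 + 372*√3)*1)*1 = (93 + 372*√3)*1 = 93 + 372*√3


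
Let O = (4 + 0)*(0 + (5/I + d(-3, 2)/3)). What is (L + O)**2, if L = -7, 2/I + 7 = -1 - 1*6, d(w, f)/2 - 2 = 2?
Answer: 167281/9 ≈ 18587.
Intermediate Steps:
d(w, f) = 8 (d(w, f) = 4 + 2*2 = 4 + 4 = 8)
I = -1/7 (I = 2/(-7 + (-1 - 1*6)) = 2/(-7 + (-1 - 6)) = 2/(-7 - 7) = 2/(-14) = 2*(-1/14) = -1/7 ≈ -0.14286)
O = -388/3 (O = (4 + 0)*(0 + (5/(-1/7) + 8/3)) = 4*(0 + (5*(-7) + 8*(1/3))) = 4*(0 + (-35 + 8/3)) = 4*(0 - 97/3) = 4*(-97/3) = -388/3 ≈ -129.33)
(L + O)**2 = (-7 - 388/3)**2 = (-409/3)**2 = 167281/9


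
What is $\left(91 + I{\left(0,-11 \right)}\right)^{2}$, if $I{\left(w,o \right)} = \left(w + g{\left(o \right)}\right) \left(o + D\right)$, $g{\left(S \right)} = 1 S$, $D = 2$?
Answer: $36100$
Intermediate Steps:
$g{\left(S \right)} = S$
$I{\left(w,o \right)} = \left(2 + o\right) \left(o + w\right)$ ($I{\left(w,o \right)} = \left(w + o\right) \left(o + 2\right) = \left(o + w\right) \left(2 + o\right) = \left(2 + o\right) \left(o + w\right)$)
$\left(91 + I{\left(0,-11 \right)}\right)^{2} = \left(91 + \left(\left(-11\right)^{2} + 2 \left(-11\right) + 2 \cdot 0 - 0\right)\right)^{2} = \left(91 + \left(121 - 22 + 0 + 0\right)\right)^{2} = \left(91 + 99\right)^{2} = 190^{2} = 36100$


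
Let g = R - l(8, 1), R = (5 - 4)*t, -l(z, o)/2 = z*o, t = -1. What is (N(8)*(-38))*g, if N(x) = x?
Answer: -4560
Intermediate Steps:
l(z, o) = -2*o*z (l(z, o) = -2*z*o = -2*o*z)
R = -1 (R = (5 - 4)*(-1) = 1*(-1) = -1)
g = 15 (g = -1 - (-2)*8 = -1 - 1*(-16) = -1 + 16 = 15)
(N(8)*(-38))*g = (8*(-38))*15 = -304*15 = -4560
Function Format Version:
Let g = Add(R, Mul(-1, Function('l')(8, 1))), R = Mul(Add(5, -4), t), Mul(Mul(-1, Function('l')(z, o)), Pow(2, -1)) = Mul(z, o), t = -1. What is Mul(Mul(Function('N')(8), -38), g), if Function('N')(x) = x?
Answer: -4560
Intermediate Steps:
Function('l')(z, o) = Mul(-2, o, z) (Function('l')(z, o) = Mul(-2, Mul(z, o)) = Mul(-2, Mul(o, z)) = Mul(-2, o, z))
R = -1 (R = Mul(Add(5, -4), -1) = Mul(1, -1) = -1)
g = 15 (g = Add(-1, Mul(-1, Mul(-2, 1, 8))) = Add(-1, Mul(-1, -16)) = Add(-1, 16) = 15)
Mul(Mul(Function('N')(8), -38), g) = Mul(Mul(8, -38), 15) = Mul(-304, 15) = -4560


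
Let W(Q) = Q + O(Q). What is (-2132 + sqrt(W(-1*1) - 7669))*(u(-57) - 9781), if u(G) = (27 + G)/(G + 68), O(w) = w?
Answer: 229447972/11 - 107621*I*sqrt(7671)/11 ≈ 2.0859e+7 - 8.569e+5*I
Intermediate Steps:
W(Q) = 2*Q (W(Q) = Q + Q = 2*Q)
u(G) = (27 + G)/(68 + G)
(-2132 + sqrt(W(-1*1) - 7669))*(u(-57) - 9781) = (-2132 + sqrt(2*(-1*1) - 7669))*((27 - 57)/(68 - 57) - 9781) = (-2132 + sqrt(2*(-1) - 7669))*(-30/11 - 9781) = (-2132 + sqrt(-2 - 7669))*((1/11)*(-30) - 9781) = (-2132 + sqrt(-7671))*(-30/11 - 9781) = (-2132 + I*sqrt(7671))*(-107621/11) = 229447972/11 - 107621*I*sqrt(7671)/11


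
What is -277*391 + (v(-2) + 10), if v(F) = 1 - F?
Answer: -108294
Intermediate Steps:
-277*391 + (v(-2) + 10) = -277*391 + ((1 - 1*(-2)) + 10) = -108307 + ((1 + 2) + 10) = -108307 + (3 + 10) = -108307 + 13 = -108294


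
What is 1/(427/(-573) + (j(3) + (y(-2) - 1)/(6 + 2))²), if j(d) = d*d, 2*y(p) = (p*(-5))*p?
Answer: 36672/2104805 ≈ 0.017423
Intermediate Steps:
y(p) = -5*p²/2 (y(p) = ((p*(-5))*p)/2 = ((-5*p)*p)/2 = (-5*p²)/2 = -5*p²/2)
j(d) = d²
1/(427/(-573) + (j(3) + (y(-2) - 1)/(6 + 2))²) = 1/(427/(-573) + (3² + (-5/2*(-2)² - 1)/(6 + 2))²) = 1/(427*(-1/573) + (9 + (-5/2*4 - 1)/8)²) = 1/(-427/573 + (9 + (-10 - 1)*(⅛))²) = 1/(-427/573 + (9 - 11*⅛)²) = 1/(-427/573 + (9 - 11/8)²) = 1/(-427/573 + (61/8)²) = 1/(-427/573 + 3721/64) = 1/(2104805/36672) = 36672/2104805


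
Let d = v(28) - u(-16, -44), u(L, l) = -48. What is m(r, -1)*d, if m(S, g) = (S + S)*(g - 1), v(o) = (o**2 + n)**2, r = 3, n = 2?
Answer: -7414128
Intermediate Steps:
v(o) = (2 + o**2)**2 (v(o) = (o**2 + 2)**2 = (2 + o**2)**2)
m(S, g) = 2*S*(-1 + g) (m(S, g) = (2*S)*(-1 + g) = 2*S*(-1 + g))
d = 617844 (d = (2 + 28**2)**2 - 1*(-48) = (2 + 784)**2 + 48 = 786**2 + 48 = 617796 + 48 = 617844)
m(r, -1)*d = (2*3*(-1 - 1))*617844 = (2*3*(-2))*617844 = -12*617844 = -7414128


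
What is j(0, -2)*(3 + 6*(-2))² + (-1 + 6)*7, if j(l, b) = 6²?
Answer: 2951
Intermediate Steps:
j(l, b) = 36
j(0, -2)*(3 + 6*(-2))² + (-1 + 6)*7 = 36*(3 + 6*(-2))² + (-1 + 6)*7 = 36*(3 - 12)² + 5*7 = 36*(-9)² + 35 = 36*81 + 35 = 2916 + 35 = 2951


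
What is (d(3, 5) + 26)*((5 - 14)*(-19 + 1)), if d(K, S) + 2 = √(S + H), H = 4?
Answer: 4374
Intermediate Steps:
d(K, S) = -2 + √(4 + S) (d(K, S) = -2 + √(S + 4) = -2 + √(4 + S))
(d(3, 5) + 26)*((5 - 14)*(-19 + 1)) = ((-2 + √(4 + 5)) + 26)*((5 - 14)*(-19 + 1)) = ((-2 + √9) + 26)*(-9*(-18)) = ((-2 + 3) + 26)*162 = (1 + 26)*162 = 27*162 = 4374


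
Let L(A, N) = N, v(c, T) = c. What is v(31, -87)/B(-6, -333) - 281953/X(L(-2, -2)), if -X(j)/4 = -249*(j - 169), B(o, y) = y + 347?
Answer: 4613569/1192212 ≈ 3.8698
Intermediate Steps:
B(o, y) = 347 + y
X(j) = -168324 + 996*j (X(j) = -(-996)*(j - 169) = -(-996)*(-169 + j) = -4*(42081 - 249*j) = -168324 + 996*j)
v(31, -87)/B(-6, -333) - 281953/X(L(-2, -2)) = 31/(347 - 333) - 281953/(-168324 + 996*(-2)) = 31/14 - 281953/(-168324 - 1992) = 31*(1/14) - 281953/(-170316) = 31/14 - 281953*(-1/170316) = 31/14 + 281953/170316 = 4613569/1192212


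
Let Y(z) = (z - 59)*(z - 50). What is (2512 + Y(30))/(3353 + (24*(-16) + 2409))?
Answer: 1546/2689 ≈ 0.57493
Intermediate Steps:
Y(z) = (-59 + z)*(-50 + z)
(2512 + Y(30))/(3353 + (24*(-16) + 2409)) = (2512 + (2950 + 30² - 109*30))/(3353 + (24*(-16) + 2409)) = (2512 + (2950 + 900 - 3270))/(3353 + (-384 + 2409)) = (2512 + 580)/(3353 + 2025) = 3092/5378 = 3092*(1/5378) = 1546/2689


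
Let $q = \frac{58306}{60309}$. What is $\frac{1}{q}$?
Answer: $\frac{60309}{58306} \approx 1.0344$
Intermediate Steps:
$q = \frac{58306}{60309}$ ($q = 58306 \cdot \frac{1}{60309} = \frac{58306}{60309} \approx 0.96679$)
$\frac{1}{q} = \frac{1}{\frac{58306}{60309}} = \frac{60309}{58306}$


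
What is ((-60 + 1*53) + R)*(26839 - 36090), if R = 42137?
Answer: -389744630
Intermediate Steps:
((-60 + 1*53) + R)*(26839 - 36090) = ((-60 + 1*53) + 42137)*(26839 - 36090) = ((-60 + 53) + 42137)*(-9251) = (-7 + 42137)*(-9251) = 42130*(-9251) = -389744630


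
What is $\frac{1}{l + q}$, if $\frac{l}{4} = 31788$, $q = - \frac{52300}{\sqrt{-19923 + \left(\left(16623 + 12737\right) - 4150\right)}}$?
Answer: $\frac{42015789}{5342220647303} + \frac{13075 \sqrt{5287}}{21368882589212} \approx 7.9093 \cdot 10^{-6}$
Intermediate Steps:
$q = - \frac{52300 \sqrt{5287}}{5287}$ ($q = - \frac{52300}{\sqrt{-19923 + \left(29360 - 4150\right)}} = - \frac{52300}{\sqrt{-19923 + 25210}} = - \frac{52300}{\sqrt{5287}} = - 52300 \frac{\sqrt{5287}}{5287} = - \frac{52300 \sqrt{5287}}{5287} \approx -719.28$)
$l = 127152$ ($l = 4 \cdot 31788 = 127152$)
$\frac{1}{l + q} = \frac{1}{127152 - \frac{52300 \sqrt{5287}}{5287}}$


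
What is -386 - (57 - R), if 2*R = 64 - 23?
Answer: -845/2 ≈ -422.50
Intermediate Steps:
R = 41/2 (R = (64 - 23)/2 = (½)*41 = 41/2 ≈ 20.500)
-386 - (57 - R) = -386 - (57 - 1*41/2) = -386 - (57 - 41/2) = -386 - 1*73/2 = -386 - 73/2 = -845/2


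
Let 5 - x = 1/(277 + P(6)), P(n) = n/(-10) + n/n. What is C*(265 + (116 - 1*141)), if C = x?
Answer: 1663200/1387 ≈ 1199.1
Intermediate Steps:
P(n) = 1 - n/10 (P(n) = n*(-⅒) + 1 = -n/10 + 1 = 1 - n/10)
x = 6930/1387 (x = 5 - 1/(277 + (1 - ⅒*6)) = 5 - 1/(277 + (1 - ⅗)) = 5 - 1/(277 + ⅖) = 5 - 1/1387/5 = 5 - 1*5/1387 = 5 - 5/1387 = 6930/1387 ≈ 4.9964)
C = 6930/1387 ≈ 4.9964
C*(265 + (116 - 1*141)) = 6930*(265 + (116 - 1*141))/1387 = 6930*(265 + (116 - 141))/1387 = 6930*(265 - 25)/1387 = (6930/1387)*240 = 1663200/1387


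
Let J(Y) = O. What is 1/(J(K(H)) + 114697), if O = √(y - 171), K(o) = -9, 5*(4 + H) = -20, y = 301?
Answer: 114697/13155401679 - √130/13155401679 ≈ 8.7178e-6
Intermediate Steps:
H = -8 (H = -4 + (⅕)*(-20) = -4 - 4 = -8)
O = √130 (O = √(301 - 171) = √130 ≈ 11.402)
J(Y) = √130
1/(J(K(H)) + 114697) = 1/(√130 + 114697) = 1/(114697 + √130)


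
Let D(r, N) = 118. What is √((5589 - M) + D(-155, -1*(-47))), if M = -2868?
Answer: 35*√7 ≈ 92.601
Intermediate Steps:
√((5589 - M) + D(-155, -1*(-47))) = √((5589 - 1*(-2868)) + 118) = √((5589 + 2868) + 118) = √(8457 + 118) = √8575 = 35*√7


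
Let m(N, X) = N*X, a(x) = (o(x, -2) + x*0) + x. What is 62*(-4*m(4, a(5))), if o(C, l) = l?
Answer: -2976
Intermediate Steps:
a(x) = -2 + x (a(x) = (-2 + x*0) + x = (-2 + 0) + x = -2 + x)
62*(-4*m(4, a(5))) = 62*(-16*(-2 + 5)) = 62*(-16*3) = 62*(-4*12) = 62*(-48) = -2976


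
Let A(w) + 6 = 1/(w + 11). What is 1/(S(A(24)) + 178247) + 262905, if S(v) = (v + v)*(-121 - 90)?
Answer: 1663358658950/6326843 ≈ 2.6291e+5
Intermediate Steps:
A(w) = -6 + 1/(11 + w) (A(w) = -6 + 1/(w + 11) = -6 + 1/(11 + w))
S(v) = -422*v (S(v) = (2*v)*(-211) = -422*v)
1/(S(A(24)) + 178247) + 262905 = 1/(-422*(-65 - 6*24)/(11 + 24) + 178247) + 262905 = 1/(-422*(-65 - 144)/35 + 178247) + 262905 = 1/(-422*(-209)/35 + 178247) + 262905 = 1/(-422*(-209/35) + 178247) + 262905 = 1/(88198/35 + 178247) + 262905 = 1/(6326843/35) + 262905 = 35/6326843 + 262905 = 1663358658950/6326843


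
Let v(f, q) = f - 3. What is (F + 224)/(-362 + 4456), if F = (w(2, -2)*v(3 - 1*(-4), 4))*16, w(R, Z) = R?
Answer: 176/2047 ≈ 0.085979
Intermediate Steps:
v(f, q) = -3 + f
F = 128 (F = (2*(-3 + (3 - 1*(-4))))*16 = (2*(-3 + (3 + 4)))*16 = (2*(-3 + 7))*16 = (2*4)*16 = 8*16 = 128)
(F + 224)/(-362 + 4456) = (128 + 224)/(-362 + 4456) = 352/4094 = 352*(1/4094) = 176/2047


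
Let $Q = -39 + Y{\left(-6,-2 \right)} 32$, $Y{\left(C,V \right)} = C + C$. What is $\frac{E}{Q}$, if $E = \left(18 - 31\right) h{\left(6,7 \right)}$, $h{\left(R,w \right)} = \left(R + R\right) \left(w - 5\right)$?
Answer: $\frac{104}{141} \approx 0.73759$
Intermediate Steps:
$Y{\left(C,V \right)} = 2 C$
$h{\left(R,w \right)} = 2 R \left(-5 + w\right)$
$Q = -423$ ($Q = -39 + 2 \left(-6\right) 32 = -39 - 384 = -423$)
$E = -312$ ($E = \left(18 - 31\right) 2 \cdot 6 \left(-5 + 7\right) = - 13 \cdot 2 \cdot 6 \cdot 2 = \left(-13\right) 24 = -312$)
$\frac{E}{Q} = - \frac{312}{-423} = \left(-312\right) \left(- \frac{1}{423}\right) = \frac{104}{141}$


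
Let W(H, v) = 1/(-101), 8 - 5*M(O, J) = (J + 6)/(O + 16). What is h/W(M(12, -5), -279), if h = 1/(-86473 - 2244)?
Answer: 101/88717 ≈ 0.0011385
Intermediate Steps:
M(O, J) = 8/5 - (6 + J)/(5*(16 + O)) (M(O, J) = 8/5 - (J + 6)/(5*(O + 16)) = 8/5 - (6 + J)/(5*(16 + O)))
W(H, v) = -1/101
h = -1/88717 (h = 1/(-88717) = -1/88717 ≈ -1.1272e-5)
h/W(M(12, -5), -279) = -1/(88717*(-1/101)) = -1/88717*(-101) = 101/88717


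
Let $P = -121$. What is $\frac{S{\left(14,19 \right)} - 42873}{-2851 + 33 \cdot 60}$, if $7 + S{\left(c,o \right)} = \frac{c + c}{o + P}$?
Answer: $\frac{2186894}{44421} \approx 49.231$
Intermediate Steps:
$S{\left(c,o \right)} = -7 + \frac{2 c}{-121 + o}$ ($S{\left(c,o \right)} = -7 + \frac{c + c}{o - 121} = -7 + \frac{2 c}{-121 + o}$)
$\frac{S{\left(14,19 \right)} - 42873}{-2851 + 33 \cdot 60} = \frac{\frac{847 - 133 + 2 \cdot 14}{-121 + 19} - 42873}{-2851 + 33 \cdot 60} = \frac{\frac{847 - 133 + 28}{-102} - 42873}{-2851 + 1980} = \frac{\left(- \frac{1}{102}\right) 742 - 42873}{-871} = \left(- \frac{371}{51} - 42873\right) \left(- \frac{1}{871}\right) = \left(- \frac{2186894}{51}\right) \left(- \frac{1}{871}\right) = \frac{2186894}{44421}$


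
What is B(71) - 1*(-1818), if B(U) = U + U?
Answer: 1960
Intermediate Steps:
B(U) = 2*U
B(71) - 1*(-1818) = 2*71 - 1*(-1818) = 142 + 1818 = 1960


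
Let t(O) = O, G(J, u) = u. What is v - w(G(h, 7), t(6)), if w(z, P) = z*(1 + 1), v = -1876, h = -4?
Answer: -1890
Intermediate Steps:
w(z, P) = 2*z (w(z, P) = z*2 = 2*z)
v - w(G(h, 7), t(6)) = -1876 - 2*7 = -1876 - 1*14 = -1876 - 14 = -1890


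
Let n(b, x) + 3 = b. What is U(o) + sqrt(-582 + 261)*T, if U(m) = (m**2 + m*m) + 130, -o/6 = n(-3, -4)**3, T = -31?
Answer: 3359362 - 31*I*sqrt(321) ≈ 3.3594e+6 - 555.41*I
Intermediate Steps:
n(b, x) = -3 + b
o = 1296 (o = -6*(-3 - 3)**3 = -6*(-6)**3 = -6*(-216) = 1296)
U(m) = 130 + 2*m**2 (U(m) = (m**2 + m**2) + 130 = 2*m**2 + 130 = 130 + 2*m**2)
U(o) + sqrt(-582 + 261)*T = (130 + 2*1296**2) + sqrt(-582 + 261)*(-31) = (130 + 2*1679616) + sqrt(-321)*(-31) = (130 + 3359232) + (I*sqrt(321))*(-31) = 3359362 - 31*I*sqrt(321)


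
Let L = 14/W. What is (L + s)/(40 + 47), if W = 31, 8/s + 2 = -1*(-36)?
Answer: 362/45849 ≈ 0.0078955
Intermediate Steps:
s = 4/17 (s = 8/(-2 - 1*(-36)) = 8/(-2 + 36) = 8/34 = 8*(1/34) = 4/17 ≈ 0.23529)
L = 14/31 ≈ 0.45161
(L + s)/(40 + 47) = (14/31 + 4/17)/(40 + 47) = (362/527)/87 = (362/527)*(1/87) = 362/45849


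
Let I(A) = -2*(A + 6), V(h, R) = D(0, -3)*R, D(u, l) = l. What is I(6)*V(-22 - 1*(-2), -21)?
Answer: -1512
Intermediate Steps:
V(h, R) = -3*R
I(A) = -12 - 2*A (I(A) = -2*(6 + A) = -12 - 2*A)
I(6)*V(-22 - 1*(-2), -21) = (-12 - 2*6)*(-3*(-21)) = (-12 - 12)*63 = -24*63 = -1512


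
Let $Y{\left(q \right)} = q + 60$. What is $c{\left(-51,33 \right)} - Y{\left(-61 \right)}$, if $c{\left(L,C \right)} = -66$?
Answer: $-65$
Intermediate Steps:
$Y{\left(q \right)} = 60 + q$
$c{\left(-51,33 \right)} - Y{\left(-61 \right)} = -66 - \left(60 - 61\right) = -66 - -1 = -66 + 1 = -65$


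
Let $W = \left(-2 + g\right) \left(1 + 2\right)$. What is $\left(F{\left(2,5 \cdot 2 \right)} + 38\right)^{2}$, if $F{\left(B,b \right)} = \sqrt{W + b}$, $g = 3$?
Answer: $\left(38 + \sqrt{13}\right)^{2} \approx 1731.0$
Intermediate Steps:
$W = 3$ ($W = \left(-2 + 3\right) \left(1 + 2\right) = 1 \cdot 3 = 3$)
$F{\left(B,b \right)} = \sqrt{3 + b}$
$\left(F{\left(2,5 \cdot 2 \right)} + 38\right)^{2} = \left(\sqrt{3 + 5 \cdot 2} + 38\right)^{2} = \left(\sqrt{3 + 10} + 38\right)^{2} = \left(\sqrt{13} + 38\right)^{2} = \left(38 + \sqrt{13}\right)^{2}$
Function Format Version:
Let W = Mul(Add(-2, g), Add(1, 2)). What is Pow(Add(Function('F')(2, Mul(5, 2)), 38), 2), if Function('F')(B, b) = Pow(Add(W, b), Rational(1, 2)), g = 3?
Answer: Pow(Add(38, Pow(13, Rational(1, 2))), 2) ≈ 1731.0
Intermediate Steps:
W = 3 (W = Mul(Add(-2, 3), Add(1, 2)) = Mul(1, 3) = 3)
Function('F')(B, b) = Pow(Add(3, b), Rational(1, 2))
Pow(Add(Function('F')(2, Mul(5, 2)), 38), 2) = Pow(Add(Pow(Add(3, Mul(5, 2)), Rational(1, 2)), 38), 2) = Pow(Add(Pow(Add(3, 10), Rational(1, 2)), 38), 2) = Pow(Add(Pow(13, Rational(1, 2)), 38), 2) = Pow(Add(38, Pow(13, Rational(1, 2))), 2)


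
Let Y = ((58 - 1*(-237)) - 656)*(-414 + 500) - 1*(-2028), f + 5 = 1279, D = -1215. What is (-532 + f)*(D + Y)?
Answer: -22432886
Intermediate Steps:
f = 1274 (f = -5 + 1279 = 1274)
Y = -29018 (Y = ((58 + 237) - 656)*86 + 2028 = (295 - 656)*86 + 2028 = -361*86 + 2028 = -31046 + 2028 = -29018)
(-532 + f)*(D + Y) = (-532 + 1274)*(-1215 - 29018) = 742*(-30233) = -22432886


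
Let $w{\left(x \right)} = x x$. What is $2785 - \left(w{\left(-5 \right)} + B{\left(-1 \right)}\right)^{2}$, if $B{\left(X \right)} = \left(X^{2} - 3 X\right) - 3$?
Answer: $2109$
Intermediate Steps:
$w{\left(x \right)} = x^{2}$
$B{\left(X \right)} = -3 + X^{2} - 3 X$
$2785 - \left(w{\left(-5 \right)} + B{\left(-1 \right)}\right)^{2} = 2785 - \left(\left(-5\right)^{2} - -1\right)^{2} = 2785 - \left(25 + \left(-3 + 1 + 3\right)\right)^{2} = 2785 - \left(25 + 1\right)^{2} = 2785 - 26^{2} = 2785 - 676 = 2109$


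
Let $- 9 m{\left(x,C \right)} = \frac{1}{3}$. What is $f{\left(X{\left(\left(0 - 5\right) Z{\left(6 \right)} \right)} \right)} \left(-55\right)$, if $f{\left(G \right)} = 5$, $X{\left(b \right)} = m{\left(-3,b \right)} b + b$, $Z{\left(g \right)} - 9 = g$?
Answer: $-275$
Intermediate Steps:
$Z{\left(g \right)} = 9 + g$
$m{\left(x,C \right)} = - \frac{1}{27}$ ($m{\left(x,C \right)} = - \frac{1}{9 \cdot 3} = \left(- \frac{1}{9}\right) \frac{1}{3} = - \frac{1}{27}$)
$X{\left(b \right)} = \frac{26 b}{27}$ ($X{\left(b \right)} = - \frac{b}{27} + b = \frac{26 b}{27}$)
$f{\left(X{\left(\left(0 - 5\right) Z{\left(6 \right)} \right)} \right)} \left(-55\right) = 5 \left(-55\right) = -275$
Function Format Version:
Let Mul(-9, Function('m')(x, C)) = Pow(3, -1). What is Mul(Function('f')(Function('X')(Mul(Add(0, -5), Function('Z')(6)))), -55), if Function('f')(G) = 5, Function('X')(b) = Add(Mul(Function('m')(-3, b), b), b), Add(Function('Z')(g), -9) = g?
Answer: -275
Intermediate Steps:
Function('Z')(g) = Add(9, g)
Function('m')(x, C) = Rational(-1, 27) (Function('m')(x, C) = Mul(Rational(-1, 9), Pow(3, -1)) = Mul(Rational(-1, 9), Rational(1, 3)) = Rational(-1, 27))
Function('X')(b) = Mul(Rational(26, 27), b) (Function('X')(b) = Add(Mul(Rational(-1, 27), b), b) = Mul(Rational(26, 27), b))
Mul(Function('f')(Function('X')(Mul(Add(0, -5), Function('Z')(6)))), -55) = Mul(5, -55) = -275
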